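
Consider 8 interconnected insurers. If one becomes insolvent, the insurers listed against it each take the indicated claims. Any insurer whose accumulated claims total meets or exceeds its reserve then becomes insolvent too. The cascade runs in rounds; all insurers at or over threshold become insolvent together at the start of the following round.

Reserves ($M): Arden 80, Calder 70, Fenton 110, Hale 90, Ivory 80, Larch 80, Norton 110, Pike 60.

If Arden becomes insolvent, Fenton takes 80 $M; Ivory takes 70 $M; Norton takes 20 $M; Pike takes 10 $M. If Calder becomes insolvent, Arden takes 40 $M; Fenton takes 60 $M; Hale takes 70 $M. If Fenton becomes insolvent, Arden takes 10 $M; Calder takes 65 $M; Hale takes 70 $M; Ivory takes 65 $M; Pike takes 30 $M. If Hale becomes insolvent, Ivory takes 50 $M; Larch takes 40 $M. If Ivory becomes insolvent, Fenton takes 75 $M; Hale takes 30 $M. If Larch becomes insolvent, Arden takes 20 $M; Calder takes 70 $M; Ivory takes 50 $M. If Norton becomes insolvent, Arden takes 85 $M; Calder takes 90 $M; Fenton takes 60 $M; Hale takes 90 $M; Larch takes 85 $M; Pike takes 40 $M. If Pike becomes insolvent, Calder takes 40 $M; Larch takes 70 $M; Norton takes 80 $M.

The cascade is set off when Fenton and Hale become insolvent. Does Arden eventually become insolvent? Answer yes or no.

Round 1 — Fenton, Hale become insolvent (initial).
  Arden: +10 → 10 < 80
  Calder: +65 → 65 < 70
  Ivory: +65+50 → 115 ≥ 80
  Larch: +40 → 40 < 80
  Pike: +30 → 30 < 60
Round 2 — Ivory becomes insolvent.
No further insolvencies.

no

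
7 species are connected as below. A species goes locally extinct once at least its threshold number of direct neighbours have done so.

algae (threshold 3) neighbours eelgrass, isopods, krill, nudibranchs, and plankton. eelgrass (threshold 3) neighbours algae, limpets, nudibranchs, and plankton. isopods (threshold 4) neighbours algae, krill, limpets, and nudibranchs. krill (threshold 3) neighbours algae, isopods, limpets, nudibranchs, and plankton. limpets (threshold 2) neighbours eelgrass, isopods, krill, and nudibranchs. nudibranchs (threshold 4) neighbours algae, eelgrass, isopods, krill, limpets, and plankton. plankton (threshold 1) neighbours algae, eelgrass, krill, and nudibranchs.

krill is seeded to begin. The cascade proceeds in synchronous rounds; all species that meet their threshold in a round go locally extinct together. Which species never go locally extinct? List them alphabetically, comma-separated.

algae, eelgrass, isopods, limpets, nudibranchs

Round 1 — krill goes locally extinct (initial).
Round 2 — checking thresholds:
  algae: 1 of 5 neighbours < 3, holds.
  isopods: 1 of 4 neighbours < 4, holds.
  limpets: 1 of 4 neighbours < 2, holds.
  nudibranchs: 1 of 6 neighbours < 4, holds.
  plankton: 1 of 4 neighbours ≥ 1, goes locally extinct.
Round 3 — no new extinctions; cascade stops.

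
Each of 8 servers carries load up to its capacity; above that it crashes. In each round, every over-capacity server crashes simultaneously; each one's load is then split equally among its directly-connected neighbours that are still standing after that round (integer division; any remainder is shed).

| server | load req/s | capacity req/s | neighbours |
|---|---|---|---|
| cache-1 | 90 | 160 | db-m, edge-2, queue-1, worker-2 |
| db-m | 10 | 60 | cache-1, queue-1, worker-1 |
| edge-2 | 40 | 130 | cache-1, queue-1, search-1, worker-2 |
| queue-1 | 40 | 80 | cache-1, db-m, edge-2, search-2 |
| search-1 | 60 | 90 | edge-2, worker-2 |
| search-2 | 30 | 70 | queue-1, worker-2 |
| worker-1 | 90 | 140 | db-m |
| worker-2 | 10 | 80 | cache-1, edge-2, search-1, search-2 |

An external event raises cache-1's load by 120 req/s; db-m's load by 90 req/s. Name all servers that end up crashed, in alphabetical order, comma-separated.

Round 1 — cache-1 at 210 > 160; db-m at 100 > 60. cache-1, db-m crash.
  cache-1 sheds 210 req/s to edge-2, queue-1, worker-2: 70 each.
    edge-2: 40+70 = 110 ≤ 130
    queue-1: 40+70 = 110 > 80
    worker-2: 10+70 = 80 ≤ 80
  db-m sheds 100 req/s to queue-1, worker-1: 50 each.
    queue-1: 110+50 = 160 > 80
    worker-1: 90+50 = 140 ≤ 140
Round 2 — queue-1 crashes.
  queue-1 sheds 160 req/s to edge-2, search-2: 80 each.
    edge-2: 110+80 = 190 > 130
    search-2: 30+80 = 110 > 70
Round 3 — edge-2, search-2 crash.
  edge-2 sheds 190 req/s to search-1, worker-2: 95 each.
    search-1: 60+95 = 155 > 90
    worker-2: 80+95 = 175 > 80
  search-2 sheds 110 req/s to worker-2: 110 each.
    worker-2: 175+110 = 285 > 80
Round 4 — search-1, worker-2 crash.
  search-1 sheds 155 req/s: no online neighbours, lost.
  worker-2 sheds 285 req/s: no online neighbours, lost.
No further crashes.

cache-1, db-m, edge-2, queue-1, search-1, search-2, worker-2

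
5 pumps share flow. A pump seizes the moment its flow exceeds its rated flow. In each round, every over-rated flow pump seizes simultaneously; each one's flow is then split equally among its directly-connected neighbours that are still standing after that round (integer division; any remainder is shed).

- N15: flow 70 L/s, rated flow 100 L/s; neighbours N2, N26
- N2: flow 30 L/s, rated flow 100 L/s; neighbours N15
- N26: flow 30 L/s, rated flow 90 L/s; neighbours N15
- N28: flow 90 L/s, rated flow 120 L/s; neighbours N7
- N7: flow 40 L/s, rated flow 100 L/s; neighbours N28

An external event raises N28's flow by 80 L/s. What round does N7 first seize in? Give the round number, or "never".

Round 1 — N28 at 170 > 120. N28 seizes.
  N28 sheds 170 L/s to N7: 170 each.
    N7: 40+170 = 210 > 100
Round 2 — N7 seizes.
  N7 sheds 210 L/s: no online neighbours, lost.
No further seizures.

2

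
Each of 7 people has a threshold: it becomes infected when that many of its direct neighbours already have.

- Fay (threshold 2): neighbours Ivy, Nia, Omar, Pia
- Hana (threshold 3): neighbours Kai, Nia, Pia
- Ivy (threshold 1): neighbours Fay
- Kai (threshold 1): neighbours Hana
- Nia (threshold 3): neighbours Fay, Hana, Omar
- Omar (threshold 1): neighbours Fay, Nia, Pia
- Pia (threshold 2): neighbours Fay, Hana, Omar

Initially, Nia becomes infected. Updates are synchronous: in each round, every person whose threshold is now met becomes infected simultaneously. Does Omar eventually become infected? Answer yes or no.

yes

Round 1 — Nia becomes infected (initial).
Round 2 — checking thresholds:
  Fay: 1 of 4 neighbours < 2, not yet.
  Hana: 1 of 3 neighbours < 3, not yet.
  Omar: 1 of 3 neighbours ≥ 1, becomes infected.
Round 3 — checking thresholds:
  Fay: 2 of 4 neighbours ≥ 2, becomes infected.
  Hana: 1 of 3 neighbours < 3, not yet.
  Pia: 1 of 3 neighbours < 2, not yet.
Round 4 — checking thresholds:
  Hana: 1 of 3 neighbours < 3, not yet.
  Ivy: 1 of 1 neighbours ≥ 1, becomes infected.
  Pia: 2 of 3 neighbours ≥ 2, becomes infected.
Round 5 — no new infections; cascade stops.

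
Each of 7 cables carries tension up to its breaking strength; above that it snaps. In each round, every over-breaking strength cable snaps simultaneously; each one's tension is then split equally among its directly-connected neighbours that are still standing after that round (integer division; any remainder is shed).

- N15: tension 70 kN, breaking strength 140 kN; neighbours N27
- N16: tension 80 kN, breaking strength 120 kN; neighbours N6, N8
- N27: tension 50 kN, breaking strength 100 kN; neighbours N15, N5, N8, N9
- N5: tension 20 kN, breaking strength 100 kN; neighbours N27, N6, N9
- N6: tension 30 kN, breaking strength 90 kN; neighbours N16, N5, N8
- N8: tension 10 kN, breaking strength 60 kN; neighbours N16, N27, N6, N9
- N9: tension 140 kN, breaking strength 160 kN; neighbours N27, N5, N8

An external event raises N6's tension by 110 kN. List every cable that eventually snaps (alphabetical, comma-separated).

Round 1 — N6 at 140 > 90. N6 snaps.
  N6 sheds 140 kN to N16, N5, N8: 46 each (2 lost).
    N16: 80+46 = 126 > 120
    N5: 20+46 = 66 ≤ 100
    N8: 10+46 = 56 ≤ 60
Round 2 — N16 snaps.
  N16 sheds 126 kN to N8: 126 each.
    N8: 56+126 = 182 > 60
Round 3 — N8 snaps.
  N8 sheds 182 kN to N27, N9: 91 each.
    N27: 50+91 = 141 > 100
    N9: 140+91 = 231 > 160
Round 4 — N27, N9 snap.
  N27 sheds 141 kN to N15, N5: 70 each (1 lost).
    N15: 70+70 = 140 ≤ 140
    N5: 66+70 = 136 > 100
  N9 sheds 231 kN to N5: 231 each.
    N5: 136+231 = 367 > 100
Round 5 — N5 snaps.
  N5 sheds 367 kN: no online neighbours, lost.
No further breaks.

N16, N27, N5, N6, N8, N9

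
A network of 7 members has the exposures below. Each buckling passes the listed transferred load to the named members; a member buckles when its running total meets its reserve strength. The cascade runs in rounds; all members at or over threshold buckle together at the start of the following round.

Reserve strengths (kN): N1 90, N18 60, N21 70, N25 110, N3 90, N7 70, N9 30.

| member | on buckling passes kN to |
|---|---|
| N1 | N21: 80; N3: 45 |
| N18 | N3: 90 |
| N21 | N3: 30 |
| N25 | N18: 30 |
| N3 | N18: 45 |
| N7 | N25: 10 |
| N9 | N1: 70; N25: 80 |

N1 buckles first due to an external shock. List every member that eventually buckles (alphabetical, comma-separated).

Round 1 — N1 buckles (initial).
  N21: +80 → 80 ≥ 70
  N3: +45 → 45 < 90
Round 2 — N21 buckles.
  N3: +30 → 75 < 90
No further bucklings.

N1, N21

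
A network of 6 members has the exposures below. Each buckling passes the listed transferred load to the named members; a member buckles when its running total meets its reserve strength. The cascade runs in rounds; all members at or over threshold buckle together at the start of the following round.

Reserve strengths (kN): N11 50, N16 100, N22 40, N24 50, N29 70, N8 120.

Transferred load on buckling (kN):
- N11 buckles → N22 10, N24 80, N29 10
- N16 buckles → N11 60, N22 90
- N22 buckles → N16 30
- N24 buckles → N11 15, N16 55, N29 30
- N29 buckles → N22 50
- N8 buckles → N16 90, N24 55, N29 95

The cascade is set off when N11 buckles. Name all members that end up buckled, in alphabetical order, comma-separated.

N11, N24

Round 1 — N11 buckles (initial).
  N22: +10 → 10 < 40
  N24: +80 → 80 ≥ 50
  N29: +10 → 10 < 70
Round 2 — N24 buckles.
  N16: +55 → 55 < 100
  N29: +30 → 40 < 70
No further bucklings.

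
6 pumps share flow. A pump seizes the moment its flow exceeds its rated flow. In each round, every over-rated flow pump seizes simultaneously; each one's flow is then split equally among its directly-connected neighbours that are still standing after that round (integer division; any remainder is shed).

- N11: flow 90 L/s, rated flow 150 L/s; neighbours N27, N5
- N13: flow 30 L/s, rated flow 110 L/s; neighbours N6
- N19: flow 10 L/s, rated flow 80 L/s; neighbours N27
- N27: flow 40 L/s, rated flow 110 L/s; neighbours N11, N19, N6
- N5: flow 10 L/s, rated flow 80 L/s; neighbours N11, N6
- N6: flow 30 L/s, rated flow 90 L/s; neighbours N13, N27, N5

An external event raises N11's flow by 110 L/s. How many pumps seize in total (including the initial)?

Round 1 — N11 at 200 > 150. N11 seizes.
  N11 sheds 200 L/s to N27, N5: 100 each.
    N27: 40+100 = 140 > 110
    N5: 10+100 = 110 > 80
Round 2 — N27, N5 seize.
  N27 sheds 140 L/s to N19, N6: 70 each.
    N19: 10+70 = 80 ≤ 80
    N6: 30+70 = 100 > 90
  N5 sheds 110 L/s to N6: 110 each.
    N6: 100+110 = 210 > 90
Round 3 — N6 seizes.
  N6 sheds 210 L/s to N13: 210 each.
    N13: 30+210 = 240 > 110
Round 4 — N13 seizes.
  N13 sheds 240 L/s: no online neighbours, lost.
No further seizures.

5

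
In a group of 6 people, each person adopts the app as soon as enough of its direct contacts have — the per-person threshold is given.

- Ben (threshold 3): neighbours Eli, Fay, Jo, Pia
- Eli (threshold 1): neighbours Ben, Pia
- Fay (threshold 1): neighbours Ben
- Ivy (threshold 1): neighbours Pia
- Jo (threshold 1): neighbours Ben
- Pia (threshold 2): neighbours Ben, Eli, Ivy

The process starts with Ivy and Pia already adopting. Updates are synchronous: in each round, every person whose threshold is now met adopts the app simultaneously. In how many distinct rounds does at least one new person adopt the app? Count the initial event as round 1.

Round 1 — Ivy, Pia adopt the app (initial).
Round 2 — checking thresholds:
  Ben: 1 of 4 neighbours < 3, not yet.
  Eli: 1 of 2 neighbours ≥ 1, adopts the app.
Round 3 — no new adoptions; cascade stops.

2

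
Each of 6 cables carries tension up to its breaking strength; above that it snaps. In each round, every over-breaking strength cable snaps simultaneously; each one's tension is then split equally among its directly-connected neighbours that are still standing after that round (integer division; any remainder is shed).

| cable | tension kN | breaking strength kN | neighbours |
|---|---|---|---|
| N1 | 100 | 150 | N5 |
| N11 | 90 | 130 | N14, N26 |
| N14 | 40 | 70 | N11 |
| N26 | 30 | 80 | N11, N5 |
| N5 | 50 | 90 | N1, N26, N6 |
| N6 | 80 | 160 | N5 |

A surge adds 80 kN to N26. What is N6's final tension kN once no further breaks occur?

Round 1 — N26 at 110 > 80. N26 snaps.
  N26 sheds 110 kN to N11, N5: 55 each.
    N11: 90+55 = 145 > 130
    N5: 50+55 = 105 > 90
Round 2 — N11, N5 snap.
  N11 sheds 145 kN to N14: 145 each.
    N14: 40+145 = 185 > 70
  N5 sheds 105 kN to N1, N6: 52 each (1 lost).
    N1: 100+52 = 152 > 150
    N6: 80+52 = 132 ≤ 160
Round 3 — N1, N14 snap.
  N1 sheds 152 kN: no online neighbours, lost.
  N14 sheds 185 kN: no online neighbours, lost.
No further breaks.

132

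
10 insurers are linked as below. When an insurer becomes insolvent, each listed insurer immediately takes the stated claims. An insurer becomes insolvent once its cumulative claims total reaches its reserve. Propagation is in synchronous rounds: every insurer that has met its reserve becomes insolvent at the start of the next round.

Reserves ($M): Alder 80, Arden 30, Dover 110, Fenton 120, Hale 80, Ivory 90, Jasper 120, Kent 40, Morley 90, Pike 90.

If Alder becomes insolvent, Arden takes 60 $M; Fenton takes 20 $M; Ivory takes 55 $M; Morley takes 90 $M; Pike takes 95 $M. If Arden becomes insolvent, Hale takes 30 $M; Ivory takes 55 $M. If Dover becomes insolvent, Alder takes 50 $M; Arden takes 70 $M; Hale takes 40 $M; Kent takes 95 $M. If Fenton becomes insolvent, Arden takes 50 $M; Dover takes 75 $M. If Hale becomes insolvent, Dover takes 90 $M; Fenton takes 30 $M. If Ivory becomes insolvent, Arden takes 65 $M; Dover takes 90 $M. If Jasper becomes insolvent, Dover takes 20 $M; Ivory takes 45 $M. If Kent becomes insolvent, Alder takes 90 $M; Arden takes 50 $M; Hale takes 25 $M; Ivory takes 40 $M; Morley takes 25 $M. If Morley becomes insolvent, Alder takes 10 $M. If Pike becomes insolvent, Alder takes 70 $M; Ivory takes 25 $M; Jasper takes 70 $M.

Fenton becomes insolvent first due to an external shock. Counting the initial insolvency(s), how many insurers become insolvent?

2

Round 1 — Fenton becomes insolvent (initial).
  Arden: +50 → 50 ≥ 30
  Dover: +75 → 75 < 110
Round 2 — Arden becomes insolvent.
  Hale: +30 → 30 < 80
  Ivory: +55 → 55 < 90
No further insolvencies.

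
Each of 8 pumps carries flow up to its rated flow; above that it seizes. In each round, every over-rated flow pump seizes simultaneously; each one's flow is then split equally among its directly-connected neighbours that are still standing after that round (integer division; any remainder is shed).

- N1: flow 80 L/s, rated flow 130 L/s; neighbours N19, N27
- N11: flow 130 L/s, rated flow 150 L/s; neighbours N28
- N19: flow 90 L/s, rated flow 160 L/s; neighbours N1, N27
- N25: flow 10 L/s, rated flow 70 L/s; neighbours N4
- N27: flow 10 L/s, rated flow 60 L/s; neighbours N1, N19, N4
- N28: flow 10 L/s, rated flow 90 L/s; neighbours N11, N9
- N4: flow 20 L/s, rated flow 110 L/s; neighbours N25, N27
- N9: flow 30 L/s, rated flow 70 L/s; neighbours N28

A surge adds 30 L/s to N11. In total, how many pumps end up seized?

3

Round 1 — N11 at 160 > 150. N11 seizes.
  N11 sheds 160 L/s to N28: 160 each.
    N28: 10+160 = 170 > 90
Round 2 — N28 seizes.
  N28 sheds 170 L/s to N9: 170 each.
    N9: 30+170 = 200 > 70
Round 3 — N9 seizes.
  N9 sheds 200 L/s: no online neighbours, lost.
No further seizures.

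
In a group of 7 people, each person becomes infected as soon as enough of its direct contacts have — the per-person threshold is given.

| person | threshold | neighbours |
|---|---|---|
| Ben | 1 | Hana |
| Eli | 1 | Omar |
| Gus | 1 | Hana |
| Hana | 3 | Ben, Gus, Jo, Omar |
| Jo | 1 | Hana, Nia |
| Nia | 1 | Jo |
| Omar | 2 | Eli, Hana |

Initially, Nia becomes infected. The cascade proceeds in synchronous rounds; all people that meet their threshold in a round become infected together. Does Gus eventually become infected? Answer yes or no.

no

Round 1 — Nia becomes infected (initial).
Round 2 — checking thresholds:
  Jo: 1 of 2 neighbours ≥ 1, becomes infected.
Round 3 — no new infections; cascade stops.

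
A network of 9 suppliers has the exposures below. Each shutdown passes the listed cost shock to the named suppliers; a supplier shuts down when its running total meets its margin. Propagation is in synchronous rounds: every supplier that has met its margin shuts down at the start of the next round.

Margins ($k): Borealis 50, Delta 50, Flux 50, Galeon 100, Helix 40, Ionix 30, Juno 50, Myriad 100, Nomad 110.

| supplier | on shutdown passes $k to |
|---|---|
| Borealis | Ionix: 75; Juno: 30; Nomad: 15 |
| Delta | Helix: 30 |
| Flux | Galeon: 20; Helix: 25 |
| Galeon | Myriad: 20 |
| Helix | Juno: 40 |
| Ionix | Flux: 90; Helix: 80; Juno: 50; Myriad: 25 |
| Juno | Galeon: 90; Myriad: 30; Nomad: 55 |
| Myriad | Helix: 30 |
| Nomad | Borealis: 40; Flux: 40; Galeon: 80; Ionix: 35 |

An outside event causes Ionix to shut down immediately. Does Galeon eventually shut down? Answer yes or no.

yes

Round 1 — Ionix shuts down (initial).
  Flux: +90 → 90 ≥ 50
  Helix: +80 → 80 ≥ 40
  Juno: +50 → 50 ≥ 50
  Myriad: +25 → 25 < 100
Round 2 — Flux, Helix, Juno shut down.
  Galeon: +20+90 → 110 ≥ 100
  Myriad: +30 → 55 < 100
  Nomad: +55 → 55 < 110
Round 3 — Galeon shuts down.
  Myriad: +20 → 75 < 100
No further shutdowns.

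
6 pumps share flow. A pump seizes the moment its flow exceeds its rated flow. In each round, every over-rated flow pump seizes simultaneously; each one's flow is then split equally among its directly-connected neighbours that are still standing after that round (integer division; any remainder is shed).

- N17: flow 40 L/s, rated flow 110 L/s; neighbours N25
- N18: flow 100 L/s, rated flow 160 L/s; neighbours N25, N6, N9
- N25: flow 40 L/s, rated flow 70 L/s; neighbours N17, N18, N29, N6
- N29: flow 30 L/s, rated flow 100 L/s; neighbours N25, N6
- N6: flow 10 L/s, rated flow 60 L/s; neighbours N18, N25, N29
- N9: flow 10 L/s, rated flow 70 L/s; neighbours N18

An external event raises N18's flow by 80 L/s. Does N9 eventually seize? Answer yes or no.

no

Round 1 — N18 at 180 > 160. N18 seizes.
  N18 sheds 180 L/s to N25, N6, N9: 60 each.
    N25: 40+60 = 100 > 70
    N6: 10+60 = 70 > 60
    N9: 10+60 = 70 ≤ 70
Round 2 — N25, N6 seize.
  N25 sheds 100 L/s to N17, N29: 50 each.
    N17: 40+50 = 90 ≤ 110
    N29: 30+50 = 80 ≤ 100
  N6 sheds 70 L/s to N29: 70 each.
    N29: 80+70 = 150 > 100
Round 3 — N29 seizes.
  N29 sheds 150 L/s: no online neighbours, lost.
No further seizures.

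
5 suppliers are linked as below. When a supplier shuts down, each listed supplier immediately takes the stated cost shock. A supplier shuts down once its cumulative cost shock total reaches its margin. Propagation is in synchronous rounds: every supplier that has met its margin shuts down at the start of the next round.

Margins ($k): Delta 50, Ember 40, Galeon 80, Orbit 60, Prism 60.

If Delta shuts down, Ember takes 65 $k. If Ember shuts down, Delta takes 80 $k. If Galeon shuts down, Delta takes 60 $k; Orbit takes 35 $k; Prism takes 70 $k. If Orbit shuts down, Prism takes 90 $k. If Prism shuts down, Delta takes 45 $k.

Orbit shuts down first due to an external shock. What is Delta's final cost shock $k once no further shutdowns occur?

45

Round 1 — Orbit shuts down (initial).
  Prism: +90 → 90 ≥ 60
Round 2 — Prism shuts down.
  Delta: +45 → 45 < 50
No further shutdowns.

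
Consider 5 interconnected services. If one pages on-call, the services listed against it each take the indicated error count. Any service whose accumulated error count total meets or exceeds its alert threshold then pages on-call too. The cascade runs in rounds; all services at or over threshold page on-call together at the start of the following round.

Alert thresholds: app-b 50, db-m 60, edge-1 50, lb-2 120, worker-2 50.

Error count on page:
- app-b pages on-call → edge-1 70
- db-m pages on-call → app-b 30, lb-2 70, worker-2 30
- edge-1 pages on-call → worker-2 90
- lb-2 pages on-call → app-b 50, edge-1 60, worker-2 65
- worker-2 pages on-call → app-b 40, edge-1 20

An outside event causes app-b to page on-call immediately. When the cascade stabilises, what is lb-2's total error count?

Round 1 — app-b pages on-call (initial).
  edge-1: +70 → 70 ≥ 50
Round 2 — edge-1 pages on-call.
  worker-2: +90 → 90 ≥ 50
Round 3 — worker-2 pages on-call.
No further pages.

0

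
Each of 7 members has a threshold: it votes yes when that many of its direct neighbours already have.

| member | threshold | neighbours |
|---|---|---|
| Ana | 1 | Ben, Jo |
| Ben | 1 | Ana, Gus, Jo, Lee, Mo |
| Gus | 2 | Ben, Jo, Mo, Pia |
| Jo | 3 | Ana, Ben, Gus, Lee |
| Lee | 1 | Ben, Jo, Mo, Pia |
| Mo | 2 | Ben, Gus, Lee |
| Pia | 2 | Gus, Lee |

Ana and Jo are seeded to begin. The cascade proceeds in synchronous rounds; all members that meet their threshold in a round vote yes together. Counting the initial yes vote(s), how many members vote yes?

Round 1 — Ana, Jo vote yes (initial).
Round 2 — checking thresholds:
  Ben: 2 of 5 neighbours ≥ 1, votes yes.
  Gus: 1 of 4 neighbours < 2, not yet.
  Lee: 1 of 4 neighbours ≥ 1, votes yes.
Round 3 — checking thresholds:
  Gus: 2 of 4 neighbours ≥ 2, votes yes.
  Mo: 2 of 3 neighbours ≥ 2, votes yes.
  Pia: 1 of 2 neighbours < 2, not yet.
Round 4 — checking thresholds:
  Pia: 2 of 2 neighbours ≥ 2, votes yes.
Round 5 — no new yes votes; cascade stops.

7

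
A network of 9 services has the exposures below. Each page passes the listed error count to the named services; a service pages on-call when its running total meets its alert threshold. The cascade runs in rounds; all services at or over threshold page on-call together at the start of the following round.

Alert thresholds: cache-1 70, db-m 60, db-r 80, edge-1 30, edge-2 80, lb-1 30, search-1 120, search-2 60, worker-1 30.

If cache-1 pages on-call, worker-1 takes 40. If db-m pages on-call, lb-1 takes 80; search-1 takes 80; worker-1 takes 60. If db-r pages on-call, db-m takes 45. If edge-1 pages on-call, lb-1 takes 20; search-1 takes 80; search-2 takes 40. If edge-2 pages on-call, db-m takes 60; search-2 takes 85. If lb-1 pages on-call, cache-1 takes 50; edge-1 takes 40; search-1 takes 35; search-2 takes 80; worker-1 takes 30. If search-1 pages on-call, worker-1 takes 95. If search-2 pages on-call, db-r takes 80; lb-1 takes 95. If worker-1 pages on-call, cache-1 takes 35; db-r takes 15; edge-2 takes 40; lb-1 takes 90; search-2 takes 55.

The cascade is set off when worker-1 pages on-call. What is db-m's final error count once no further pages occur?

Round 1 — worker-1 pages on-call (initial).
  cache-1: +35 → 35 < 70
  db-r: +15 → 15 < 80
  edge-2: +40 → 40 < 80
  lb-1: +90 → 90 ≥ 30
  search-2: +55 → 55 < 60
Round 2 — lb-1 pages on-call.
  cache-1: +50 → 85 ≥ 70
  edge-1: +40 → 40 ≥ 30
  search-1: +35 → 35 < 120
  search-2: +80 → 135 ≥ 60
Round 3 — cache-1, edge-1, search-2 page on-call.
  db-r: +80 → 95 ≥ 80
  search-1: +80 → 115 < 120
Round 4 — db-r pages on-call.
  db-m: +45 → 45 < 60
No further pages.

45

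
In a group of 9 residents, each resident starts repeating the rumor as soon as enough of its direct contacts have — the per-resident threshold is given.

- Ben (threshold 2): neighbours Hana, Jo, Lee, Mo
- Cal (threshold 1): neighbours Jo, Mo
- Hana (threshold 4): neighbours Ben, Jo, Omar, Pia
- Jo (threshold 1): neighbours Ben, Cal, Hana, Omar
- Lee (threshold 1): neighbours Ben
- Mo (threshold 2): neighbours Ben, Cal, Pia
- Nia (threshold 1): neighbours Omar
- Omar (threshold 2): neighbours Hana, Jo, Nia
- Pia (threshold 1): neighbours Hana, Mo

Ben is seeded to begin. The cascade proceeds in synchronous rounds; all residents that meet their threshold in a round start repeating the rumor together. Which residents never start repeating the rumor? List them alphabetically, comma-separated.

Round 1 — Ben starts repeating the rumor (initial).
Round 2 — checking thresholds:
  Hana: 1 of 4 neighbours < 4, not yet.
  Jo: 1 of 4 neighbours ≥ 1, starts repeating the rumor.
  Lee: 1 of 1 neighbours ≥ 1, starts repeating the rumor.
  Mo: 1 of 3 neighbours < 2, not yet.
Round 3 — checking thresholds:
  Cal: 1 of 2 neighbours ≥ 1, starts repeating the rumor.
  Hana: 2 of 4 neighbours < 4, not yet.
  Mo: 1 of 3 neighbours < 2, not yet.
  Omar: 1 of 3 neighbours < 2, not yet.
Round 4 — checking thresholds:
  Hana: 2 of 4 neighbours < 4, not yet.
  Mo: 2 of 3 neighbours ≥ 2, starts repeating the rumor.
  Omar: 1 of 3 neighbours < 2, not yet.
Round 5 — checking thresholds:
  Hana: 2 of 4 neighbours < 4, not yet.
  Omar: 1 of 3 neighbours < 2, not yet.
  Pia: 1 of 2 neighbours ≥ 1, starts repeating the rumor.
Round 6 — no new spreads; cascade stops.

Hana, Nia, Omar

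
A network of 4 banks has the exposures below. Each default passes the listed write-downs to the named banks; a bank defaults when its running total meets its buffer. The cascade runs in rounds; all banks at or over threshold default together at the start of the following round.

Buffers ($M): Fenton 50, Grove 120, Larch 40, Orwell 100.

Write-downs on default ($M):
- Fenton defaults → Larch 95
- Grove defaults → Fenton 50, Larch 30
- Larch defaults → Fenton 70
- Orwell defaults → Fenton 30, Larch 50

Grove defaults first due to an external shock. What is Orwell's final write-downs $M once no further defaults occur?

0

Round 1 — Grove defaults (initial).
  Fenton: +50 → 50 ≥ 50
  Larch: +30 → 30 < 40
Round 2 — Fenton defaults.
  Larch: +95 → 125 ≥ 40
Round 3 — Larch defaults.
No further defaults.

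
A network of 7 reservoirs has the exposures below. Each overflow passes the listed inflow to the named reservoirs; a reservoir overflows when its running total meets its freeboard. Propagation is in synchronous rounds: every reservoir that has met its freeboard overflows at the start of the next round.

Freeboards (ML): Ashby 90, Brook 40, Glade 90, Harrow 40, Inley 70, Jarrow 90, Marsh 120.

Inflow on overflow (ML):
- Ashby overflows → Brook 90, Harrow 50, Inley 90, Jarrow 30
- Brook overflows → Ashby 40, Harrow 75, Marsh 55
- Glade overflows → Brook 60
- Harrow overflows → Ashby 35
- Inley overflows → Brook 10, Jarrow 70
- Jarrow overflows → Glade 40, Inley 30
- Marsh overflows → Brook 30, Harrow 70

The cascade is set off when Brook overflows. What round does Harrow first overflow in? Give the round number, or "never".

2

Round 1 — Brook overflows (initial).
  Ashby: +40 → 40 < 90
  Harrow: +75 → 75 ≥ 40
  Marsh: +55 → 55 < 120
Round 2 — Harrow overflows.
  Ashby: +35 → 75 < 90
No further overflows.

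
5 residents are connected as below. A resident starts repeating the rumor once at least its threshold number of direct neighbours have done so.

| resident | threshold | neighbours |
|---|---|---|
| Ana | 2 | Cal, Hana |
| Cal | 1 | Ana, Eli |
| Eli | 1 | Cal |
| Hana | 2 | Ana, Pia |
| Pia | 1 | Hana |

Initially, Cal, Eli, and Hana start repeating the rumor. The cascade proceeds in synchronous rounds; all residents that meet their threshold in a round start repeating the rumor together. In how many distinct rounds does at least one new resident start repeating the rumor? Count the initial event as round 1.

2

Round 1 — Cal, Eli, Hana start repeating the rumor (initial).
Round 2 — checking thresholds:
  Ana: 2 of 2 neighbours ≥ 2, starts repeating the rumor.
  Pia: 1 of 1 neighbours ≥ 1, starts repeating the rumor.
Round 3 — no new spreads; cascade stops.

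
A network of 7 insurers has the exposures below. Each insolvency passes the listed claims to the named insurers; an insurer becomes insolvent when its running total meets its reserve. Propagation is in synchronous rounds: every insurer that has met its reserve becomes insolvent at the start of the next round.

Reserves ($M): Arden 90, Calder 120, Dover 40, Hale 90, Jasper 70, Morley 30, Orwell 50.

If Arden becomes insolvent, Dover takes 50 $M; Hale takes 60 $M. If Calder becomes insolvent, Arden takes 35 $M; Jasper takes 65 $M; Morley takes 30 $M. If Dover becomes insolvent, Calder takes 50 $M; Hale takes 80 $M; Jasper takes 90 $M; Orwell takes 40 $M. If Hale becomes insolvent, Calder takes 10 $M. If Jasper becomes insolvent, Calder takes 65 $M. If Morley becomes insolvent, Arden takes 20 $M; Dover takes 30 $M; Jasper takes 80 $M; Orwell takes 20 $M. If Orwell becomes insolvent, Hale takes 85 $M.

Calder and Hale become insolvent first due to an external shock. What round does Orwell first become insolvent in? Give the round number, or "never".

never

Round 1 — Calder, Hale become insolvent (initial).
  Arden: +35 → 35 < 90
  Jasper: +65 → 65 < 70
  Morley: +30 → 30 ≥ 30
Round 2 — Morley becomes insolvent.
  Arden: +20 → 55 < 90
  Dover: +30 → 30 < 40
  Jasper: +80 → 145 ≥ 70
  Orwell: +20 → 20 < 50
Round 3 — Jasper becomes insolvent.
No further insolvencies.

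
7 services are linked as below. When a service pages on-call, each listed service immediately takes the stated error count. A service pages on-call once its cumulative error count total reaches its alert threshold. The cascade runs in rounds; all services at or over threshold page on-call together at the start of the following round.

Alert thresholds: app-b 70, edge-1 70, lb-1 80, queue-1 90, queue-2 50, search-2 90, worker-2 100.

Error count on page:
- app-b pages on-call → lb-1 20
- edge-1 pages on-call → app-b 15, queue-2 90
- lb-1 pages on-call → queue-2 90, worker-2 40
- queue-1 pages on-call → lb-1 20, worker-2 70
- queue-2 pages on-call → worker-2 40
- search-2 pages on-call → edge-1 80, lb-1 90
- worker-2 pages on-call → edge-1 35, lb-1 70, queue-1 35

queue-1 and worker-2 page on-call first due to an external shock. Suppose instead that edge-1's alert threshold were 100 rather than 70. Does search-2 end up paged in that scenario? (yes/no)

With edge-1's alert threshold at 100:
Round 1 — queue-1, worker-2 page on-call (initial).
  edge-1: +35 → 35 < 100
  lb-1: +20+70 → 90 ≥ 80
Round 2 — lb-1 pages on-call.
  queue-2: +90 → 90 ≥ 50
Round 3 — queue-2 pages on-call.
No further pages.

no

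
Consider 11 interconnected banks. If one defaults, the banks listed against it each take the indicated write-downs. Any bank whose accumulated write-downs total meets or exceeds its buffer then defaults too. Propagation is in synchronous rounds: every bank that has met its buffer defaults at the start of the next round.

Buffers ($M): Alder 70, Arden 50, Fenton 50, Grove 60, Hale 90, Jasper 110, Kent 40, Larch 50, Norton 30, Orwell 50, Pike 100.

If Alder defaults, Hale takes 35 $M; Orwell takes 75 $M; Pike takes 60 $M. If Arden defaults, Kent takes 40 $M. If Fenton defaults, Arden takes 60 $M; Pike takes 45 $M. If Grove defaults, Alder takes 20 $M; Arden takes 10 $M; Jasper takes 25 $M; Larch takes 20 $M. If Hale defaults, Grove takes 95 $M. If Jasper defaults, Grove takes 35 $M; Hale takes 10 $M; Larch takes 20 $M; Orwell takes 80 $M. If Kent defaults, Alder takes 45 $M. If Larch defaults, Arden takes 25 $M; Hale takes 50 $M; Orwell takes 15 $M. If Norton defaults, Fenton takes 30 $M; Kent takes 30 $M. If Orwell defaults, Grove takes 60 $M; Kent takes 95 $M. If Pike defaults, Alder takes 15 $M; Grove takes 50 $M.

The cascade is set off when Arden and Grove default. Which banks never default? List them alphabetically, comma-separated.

Round 1 — Arden, Grove default (initial).
  Alder: +20 → 20 < 70
  Jasper: +25 → 25 < 110
  Kent: +40 → 40 ≥ 40
  Larch: +20 → 20 < 50
Round 2 — Kent defaults.
  Alder: +45 → 65 < 70
No further defaults.

Alder, Fenton, Hale, Jasper, Larch, Norton, Orwell, Pike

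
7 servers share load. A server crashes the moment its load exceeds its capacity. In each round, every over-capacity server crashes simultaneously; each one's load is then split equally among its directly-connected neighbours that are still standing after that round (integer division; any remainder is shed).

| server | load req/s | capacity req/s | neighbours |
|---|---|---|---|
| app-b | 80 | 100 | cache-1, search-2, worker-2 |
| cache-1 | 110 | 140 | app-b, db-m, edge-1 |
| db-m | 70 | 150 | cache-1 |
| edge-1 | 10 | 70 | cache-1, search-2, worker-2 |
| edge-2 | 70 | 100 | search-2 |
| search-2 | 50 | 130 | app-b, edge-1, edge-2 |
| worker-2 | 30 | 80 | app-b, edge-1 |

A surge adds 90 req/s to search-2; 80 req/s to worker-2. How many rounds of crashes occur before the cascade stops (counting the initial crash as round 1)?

4

Round 1 — search-2 at 140 > 130; worker-2 at 110 > 80. search-2, worker-2 crash.
  search-2 sheds 140 req/s to app-b, edge-1, edge-2: 46 each (2 lost).
    app-b: 80+46 = 126 > 100
    edge-1: 10+46 = 56 ≤ 70
    edge-2: 70+46 = 116 > 100
  worker-2 sheds 110 req/s to app-b, edge-1: 55 each.
    app-b: 126+55 = 181 > 100
    edge-1: 56+55 = 111 > 70
Round 2 — app-b, edge-1, edge-2 crash.
  app-b sheds 181 req/s to cache-1: 181 each.
    cache-1: 110+181 = 291 > 140
  edge-1 sheds 111 req/s to cache-1: 111 each.
    cache-1: 291+111 = 402 > 140
  edge-2 sheds 116 req/s: no online neighbours, lost.
Round 3 — cache-1 crashes.
  cache-1 sheds 402 req/s to db-m: 402 each.
    db-m: 70+402 = 472 > 150
Round 4 — db-m crashes.
  db-m sheds 472 req/s: no online neighbours, lost.
No further crashes.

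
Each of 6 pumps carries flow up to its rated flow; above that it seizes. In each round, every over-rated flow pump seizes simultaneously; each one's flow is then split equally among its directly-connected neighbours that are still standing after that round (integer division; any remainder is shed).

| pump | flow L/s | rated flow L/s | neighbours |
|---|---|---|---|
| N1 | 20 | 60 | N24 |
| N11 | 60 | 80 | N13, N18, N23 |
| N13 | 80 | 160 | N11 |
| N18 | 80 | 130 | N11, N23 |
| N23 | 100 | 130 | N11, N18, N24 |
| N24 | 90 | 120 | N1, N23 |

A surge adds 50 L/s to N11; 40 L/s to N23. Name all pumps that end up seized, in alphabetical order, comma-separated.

Round 1 — N11 at 110 > 80; N23 at 140 > 130. N11, N23 seize.
  N11 sheds 110 L/s to N13, N18: 55 each.
    N13: 80+55 = 135 ≤ 160
    N18: 80+55 = 135 > 130
  N23 sheds 140 L/s to N18, N24: 70 each.
    N18: 135+70 = 205 > 130
    N24: 90+70 = 160 > 120
Round 2 — N18, N24 seize.
  N18 sheds 205 L/s: no online neighbours, lost.
  N24 sheds 160 L/s to N1: 160 each.
    N1: 20+160 = 180 > 60
Round 3 — N1 seizes.
  N1 sheds 180 L/s: no online neighbours, lost.
No further seizures.

N1, N11, N18, N23, N24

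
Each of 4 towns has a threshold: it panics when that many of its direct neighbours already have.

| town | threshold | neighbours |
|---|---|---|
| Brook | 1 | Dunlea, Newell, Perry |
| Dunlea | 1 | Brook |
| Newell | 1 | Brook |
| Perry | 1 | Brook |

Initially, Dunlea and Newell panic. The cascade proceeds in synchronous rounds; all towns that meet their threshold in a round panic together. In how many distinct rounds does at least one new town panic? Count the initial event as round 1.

3

Round 1 — Dunlea, Newell panic (initial).
Round 2 — checking thresholds:
  Brook: 2 of 3 neighbours ≥ 1, panics.
Round 3 — checking thresholds:
  Perry: 1 of 1 neighbours ≥ 1, panics.
Round 4 — no new panics; cascade stops.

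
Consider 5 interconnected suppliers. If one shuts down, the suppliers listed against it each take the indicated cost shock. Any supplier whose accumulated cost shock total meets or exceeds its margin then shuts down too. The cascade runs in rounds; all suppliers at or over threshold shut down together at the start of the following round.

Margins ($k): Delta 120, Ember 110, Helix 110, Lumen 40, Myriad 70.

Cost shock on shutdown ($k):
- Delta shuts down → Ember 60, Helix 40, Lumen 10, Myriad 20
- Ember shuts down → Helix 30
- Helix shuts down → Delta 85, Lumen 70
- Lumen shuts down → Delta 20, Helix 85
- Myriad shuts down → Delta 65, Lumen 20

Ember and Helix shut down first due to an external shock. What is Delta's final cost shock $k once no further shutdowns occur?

Round 1 — Ember, Helix shut down (initial).
  Delta: +85 → 85 < 120
  Lumen: +70 → 70 ≥ 40
Round 2 — Lumen shuts down.
  Delta: +20 → 105 < 120
No further shutdowns.

105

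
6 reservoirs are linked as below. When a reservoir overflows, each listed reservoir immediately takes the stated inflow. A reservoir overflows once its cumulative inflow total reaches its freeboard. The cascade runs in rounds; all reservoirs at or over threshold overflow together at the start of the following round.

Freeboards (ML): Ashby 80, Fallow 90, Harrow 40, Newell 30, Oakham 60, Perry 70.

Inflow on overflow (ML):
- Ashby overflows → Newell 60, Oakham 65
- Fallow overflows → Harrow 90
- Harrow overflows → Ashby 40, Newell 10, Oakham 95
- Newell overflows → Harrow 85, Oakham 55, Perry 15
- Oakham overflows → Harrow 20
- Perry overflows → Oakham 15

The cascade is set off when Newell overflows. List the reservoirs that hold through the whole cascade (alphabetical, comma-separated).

Round 1 — Newell overflows (initial).
  Harrow: +85 → 85 ≥ 40
  Oakham: +55 → 55 < 60
  Perry: +15 → 15 < 70
Round 2 — Harrow overflows.
  Ashby: +40 → 40 < 80
  Oakham: +95 → 150 ≥ 60
Round 3 — Oakham overflows.
No further overflows.

Ashby, Fallow, Perry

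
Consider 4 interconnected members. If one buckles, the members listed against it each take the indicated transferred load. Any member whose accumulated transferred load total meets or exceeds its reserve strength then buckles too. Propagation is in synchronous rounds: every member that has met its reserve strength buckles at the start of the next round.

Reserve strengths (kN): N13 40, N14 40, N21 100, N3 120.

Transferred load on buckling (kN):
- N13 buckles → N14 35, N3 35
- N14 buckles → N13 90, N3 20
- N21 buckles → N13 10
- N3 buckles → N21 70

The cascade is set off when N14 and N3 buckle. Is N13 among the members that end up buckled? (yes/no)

yes

Round 1 — N14, N3 buckle (initial).
  N13: +90 → 90 ≥ 40
  N21: +70 → 70 < 100
Round 2 — N13 buckles.
No further bucklings.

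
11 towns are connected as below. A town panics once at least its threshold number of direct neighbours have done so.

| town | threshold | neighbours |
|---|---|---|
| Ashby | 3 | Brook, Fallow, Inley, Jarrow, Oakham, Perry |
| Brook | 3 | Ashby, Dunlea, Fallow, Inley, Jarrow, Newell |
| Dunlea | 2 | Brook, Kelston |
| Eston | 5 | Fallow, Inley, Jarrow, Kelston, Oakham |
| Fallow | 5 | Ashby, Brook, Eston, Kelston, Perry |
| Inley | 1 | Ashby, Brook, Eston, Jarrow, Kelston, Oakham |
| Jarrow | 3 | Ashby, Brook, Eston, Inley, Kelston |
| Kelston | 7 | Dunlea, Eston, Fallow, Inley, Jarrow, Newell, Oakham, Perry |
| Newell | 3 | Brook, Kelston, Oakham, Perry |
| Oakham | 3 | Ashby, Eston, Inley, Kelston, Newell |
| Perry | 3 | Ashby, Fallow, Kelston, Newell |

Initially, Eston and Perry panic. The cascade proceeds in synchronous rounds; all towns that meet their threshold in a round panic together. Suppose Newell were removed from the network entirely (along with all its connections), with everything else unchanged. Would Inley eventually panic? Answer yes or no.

yes

With Newell removed:
Round 1 — Eston, Perry panic (initial).
Round 2 — checking thresholds:
  Ashby: 1 of 6 neighbours < 3, not yet.
  Fallow: 2 of 5 neighbours < 5, not yet.
  Inley: 1 of 6 neighbours ≥ 1, panics.
  Jarrow: 1 of 5 neighbours < 3, not yet.
  Kelston: 2 of 7 neighbours < 7, not yet.
  Oakham: 1 of 4 neighbours < 3, not yet.
Round 3 — no new panics; cascade stops.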